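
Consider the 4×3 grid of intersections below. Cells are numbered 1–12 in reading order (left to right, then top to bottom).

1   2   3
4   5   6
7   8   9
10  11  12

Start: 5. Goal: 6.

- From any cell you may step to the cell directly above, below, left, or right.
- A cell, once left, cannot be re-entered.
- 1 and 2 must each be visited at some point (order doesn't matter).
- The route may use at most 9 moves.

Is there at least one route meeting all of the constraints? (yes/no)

yes

One route that works: 5 → 4 → 1 → 2 → 3 → 6.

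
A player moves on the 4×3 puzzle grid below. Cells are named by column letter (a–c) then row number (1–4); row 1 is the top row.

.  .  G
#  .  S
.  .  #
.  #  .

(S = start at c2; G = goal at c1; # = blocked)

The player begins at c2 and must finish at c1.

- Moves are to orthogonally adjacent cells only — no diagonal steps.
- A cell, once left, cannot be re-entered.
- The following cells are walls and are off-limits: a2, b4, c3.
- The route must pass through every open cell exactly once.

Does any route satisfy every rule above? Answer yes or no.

Cell a1 has only one open neighbour but is neither the start nor the goal, so a Hamiltonian route would have to both enter and leave it through the same neighbour — impossible without revisiting.

no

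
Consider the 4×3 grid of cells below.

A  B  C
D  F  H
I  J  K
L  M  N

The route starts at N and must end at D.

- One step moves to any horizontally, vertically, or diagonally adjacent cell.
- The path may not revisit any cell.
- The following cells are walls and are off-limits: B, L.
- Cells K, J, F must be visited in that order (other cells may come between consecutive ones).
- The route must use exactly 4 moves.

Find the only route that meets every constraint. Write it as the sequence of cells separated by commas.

N, K, J, F, D

The waypoints must appear in the order K, J, F, with no cell reused.
Route from N: up to K, left to J, up to F, left to D — 4 moves in all.
Check: order respected (K at step 1, J at step 2, F at step 3); 4 moves as required.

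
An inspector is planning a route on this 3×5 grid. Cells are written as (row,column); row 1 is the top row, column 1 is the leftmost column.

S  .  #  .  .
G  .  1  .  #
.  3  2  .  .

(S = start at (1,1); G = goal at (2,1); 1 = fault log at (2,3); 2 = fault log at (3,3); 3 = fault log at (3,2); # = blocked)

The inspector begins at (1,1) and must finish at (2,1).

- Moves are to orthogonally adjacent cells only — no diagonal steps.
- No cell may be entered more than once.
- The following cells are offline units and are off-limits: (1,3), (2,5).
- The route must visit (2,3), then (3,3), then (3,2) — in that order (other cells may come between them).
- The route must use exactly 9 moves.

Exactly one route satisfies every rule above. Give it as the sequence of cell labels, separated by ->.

The waypoints must appear in the order (2,3), (3,3), (3,2), with no cell reused.
Route from (1,1): right 1 to (1,2), down 1 to (2,2), right 2 to (2,4), down 1 to (3,4), left 3 to (3,1), up 1 to (2,1) — 9 moves in all.
Check: order respected (1 at step 3, 2 at step 6, 3 at step 7); 9 moves as required.

(1,1) -> (1,2) -> (2,2) -> (2,3) -> (2,4) -> (3,4) -> (3,3) -> (3,2) -> (3,1) -> (2,1)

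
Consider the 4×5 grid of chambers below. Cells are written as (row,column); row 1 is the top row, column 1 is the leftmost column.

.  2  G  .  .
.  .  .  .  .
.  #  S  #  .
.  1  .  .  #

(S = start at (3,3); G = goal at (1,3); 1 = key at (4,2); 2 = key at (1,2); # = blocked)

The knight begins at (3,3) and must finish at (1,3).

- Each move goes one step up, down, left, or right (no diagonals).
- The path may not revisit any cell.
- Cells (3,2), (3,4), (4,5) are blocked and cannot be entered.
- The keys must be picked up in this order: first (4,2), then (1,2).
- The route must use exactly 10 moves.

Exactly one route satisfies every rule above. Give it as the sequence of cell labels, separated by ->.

The waypoints must appear in the order (4,2), (1,2), with no cell reused.
Route from (3,3): down 1 to (4,3), left 2 to (4,1), up 3 to (1,1), right 1 to (1,2), down 1 to (2,2), right 1 to (2,3), up 1 to (1,3) — 10 moves in all.
Check: order respected (1 at step 2, 2 at step 7); 10 moves as required.

(3,3) -> (4,3) -> (4,2) -> (4,1) -> (3,1) -> (2,1) -> (1,1) -> (1,2) -> (2,2) -> (2,3) -> (1,3)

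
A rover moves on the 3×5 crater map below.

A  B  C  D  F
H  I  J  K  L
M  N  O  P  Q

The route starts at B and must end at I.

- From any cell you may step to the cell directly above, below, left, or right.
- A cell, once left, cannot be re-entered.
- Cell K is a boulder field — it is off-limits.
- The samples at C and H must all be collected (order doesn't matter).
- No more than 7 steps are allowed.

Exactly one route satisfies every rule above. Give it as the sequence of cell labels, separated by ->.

B -> C -> J -> O -> N -> M -> H -> I

The 7-move cap with required stops at C, H leaves no slack for detours.
Route from B: right to C, 2× down (reaching O), 2× left (reaching M), up to H, right to I — 7 moves in all.
Check: all required cells visited; 7 ≤ 7 moves.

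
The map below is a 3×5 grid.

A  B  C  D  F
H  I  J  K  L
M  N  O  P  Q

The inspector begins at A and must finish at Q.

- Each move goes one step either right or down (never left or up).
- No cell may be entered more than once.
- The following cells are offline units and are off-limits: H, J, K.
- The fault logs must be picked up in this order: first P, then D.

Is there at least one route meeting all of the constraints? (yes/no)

D lies above P, so going from P to D would need an upward move — but moves only go right/down, so P cannot be visited before D.

no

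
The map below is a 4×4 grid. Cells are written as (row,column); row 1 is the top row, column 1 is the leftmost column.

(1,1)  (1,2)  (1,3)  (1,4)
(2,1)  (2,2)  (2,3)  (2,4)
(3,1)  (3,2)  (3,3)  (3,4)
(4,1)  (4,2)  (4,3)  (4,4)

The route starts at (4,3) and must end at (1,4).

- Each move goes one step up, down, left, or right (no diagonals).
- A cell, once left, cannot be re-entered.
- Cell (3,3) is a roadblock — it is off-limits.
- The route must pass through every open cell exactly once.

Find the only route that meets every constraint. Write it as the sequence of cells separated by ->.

Need to visit all 15 open cells exactly once, starting at (4,3) and ending at (1,4).
Cell (4,4) has only two open neighbours ((3,4) and (4,3)), so the path must pass straight through it: one of those is the cell it's entered from and the other is where it exits.
Route from (4,3): right 1 to (4,4), up 2 to (2,4), left 2 to (2,2), down 2 to (4,2), left 1 to (4,1), up 3 to (1,1), right 3 to (1,4) — 14 moves in all.
Check: all 15 open cells covered.

(4,3) -> (4,4) -> (3,4) -> (2,4) -> (2,3) -> (2,2) -> (3,2) -> (4,2) -> (4,1) -> (3,1) -> (2,1) -> (1,1) -> (1,2) -> (1,3) -> (1,4)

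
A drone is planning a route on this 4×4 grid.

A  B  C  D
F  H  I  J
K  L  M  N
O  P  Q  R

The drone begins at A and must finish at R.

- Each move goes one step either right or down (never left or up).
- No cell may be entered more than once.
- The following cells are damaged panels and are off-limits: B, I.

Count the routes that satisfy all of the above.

A right/down-only route from A to R makes exactly 3 down-moves and 3 right-moves in some order.
With no other constraints that would be C(6,3) = 20 routes.
Subtract routes through each blocked cell (inclusion–exclusion for overlaps): − through B: 10 − through I: 9 + through B&I: 6 → 7.
That gives 7 routes.

7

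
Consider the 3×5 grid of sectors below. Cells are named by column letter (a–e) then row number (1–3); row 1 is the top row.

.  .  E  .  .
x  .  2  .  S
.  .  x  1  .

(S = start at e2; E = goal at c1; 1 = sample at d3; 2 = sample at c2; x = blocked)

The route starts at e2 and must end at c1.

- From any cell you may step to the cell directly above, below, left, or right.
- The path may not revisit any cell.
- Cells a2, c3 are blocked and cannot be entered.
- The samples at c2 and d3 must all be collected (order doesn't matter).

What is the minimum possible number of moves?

5

Any route passes through c2 and d3 in some order between e2 and c1. Summing Manhattan distances along each leg and taking the cheapest ordering (e2 → d3 → c2 → c1) gives a lower bound of 2 + 2 + 1 = 5 moves.
A route of 5 moves achieves this: e2 → e3 → d3 → d2 → c2 → c1.
Since 5 matches the lower bound, it is optimal.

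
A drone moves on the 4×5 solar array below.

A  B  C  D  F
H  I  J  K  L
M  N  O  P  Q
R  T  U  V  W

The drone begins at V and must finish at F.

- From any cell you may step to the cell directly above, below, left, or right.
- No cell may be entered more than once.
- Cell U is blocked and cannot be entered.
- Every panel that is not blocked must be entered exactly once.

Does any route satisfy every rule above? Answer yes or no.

yes

One route that works: V → W → Q → L → K → P → O → J → I → N → T → R → M → H → A → B → C → D → F.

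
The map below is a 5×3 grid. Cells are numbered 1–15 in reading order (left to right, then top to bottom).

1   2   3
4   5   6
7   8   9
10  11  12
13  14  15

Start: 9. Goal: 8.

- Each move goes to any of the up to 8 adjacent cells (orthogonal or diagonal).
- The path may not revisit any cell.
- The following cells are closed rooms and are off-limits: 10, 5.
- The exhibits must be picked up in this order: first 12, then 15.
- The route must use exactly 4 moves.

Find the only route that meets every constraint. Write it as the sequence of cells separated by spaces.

The waypoints must appear in the order 12, 15, with no cell reused.
Route from 9: down 2 to 15, up-left 1 to 11, up 1 to 8 — 4 moves in all.
Check: order respected (12 at step 1, 15 at step 2); 4 moves as required.

9 12 15 11 8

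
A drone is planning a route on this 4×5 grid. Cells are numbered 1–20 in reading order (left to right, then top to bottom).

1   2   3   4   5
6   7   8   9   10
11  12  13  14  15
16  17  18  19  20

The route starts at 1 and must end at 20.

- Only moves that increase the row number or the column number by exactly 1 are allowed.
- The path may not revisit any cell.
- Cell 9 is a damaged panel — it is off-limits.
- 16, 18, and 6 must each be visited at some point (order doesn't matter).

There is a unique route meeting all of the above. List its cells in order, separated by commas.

1, 6, 11, 16, 17, 18, 19, 20

Moves only go right or down, so the column and row indices never decrease.
Route from 1: 3× down (reaching 16), 4× right (reaching 20) — 7 moves in all.
Check: all required cells visited.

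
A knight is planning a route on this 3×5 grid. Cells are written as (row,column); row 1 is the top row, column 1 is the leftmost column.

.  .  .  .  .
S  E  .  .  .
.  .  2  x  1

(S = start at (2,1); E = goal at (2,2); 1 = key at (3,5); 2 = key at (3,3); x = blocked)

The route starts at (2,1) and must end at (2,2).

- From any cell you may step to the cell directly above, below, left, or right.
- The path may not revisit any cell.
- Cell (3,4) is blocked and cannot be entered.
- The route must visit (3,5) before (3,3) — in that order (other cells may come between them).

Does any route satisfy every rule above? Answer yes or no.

no

(3,5) must be visited but has only one open neighbour ((2,5)), and it is neither the start nor the goal — the route would have to enter and leave through (2,5), re-entering it.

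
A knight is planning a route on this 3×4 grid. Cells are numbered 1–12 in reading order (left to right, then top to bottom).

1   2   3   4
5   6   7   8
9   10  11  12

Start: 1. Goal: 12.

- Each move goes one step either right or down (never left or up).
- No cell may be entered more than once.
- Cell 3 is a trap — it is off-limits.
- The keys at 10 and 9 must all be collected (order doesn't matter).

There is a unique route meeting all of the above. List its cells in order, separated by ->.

1 -> 5 -> 9 -> 10 -> 11 -> 12

Moves only go right or down, so the column and row indices never decrease.
Route from 1: down 2 to 9, right 3 to 12 — 5 moves in all.
Check: all required cells visited.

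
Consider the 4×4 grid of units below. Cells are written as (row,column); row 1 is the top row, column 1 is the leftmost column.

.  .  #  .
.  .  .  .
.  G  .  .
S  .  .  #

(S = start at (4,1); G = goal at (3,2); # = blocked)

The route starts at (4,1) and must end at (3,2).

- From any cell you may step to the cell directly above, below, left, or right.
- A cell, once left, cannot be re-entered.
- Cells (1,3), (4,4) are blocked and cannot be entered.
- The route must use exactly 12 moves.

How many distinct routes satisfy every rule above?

Need simple routes of exactly 12 moves from (4,1) to (3,2) (Manhattan distance 2, so 5 moves are spent on a detour and 5 undoing it).
Enumerating: (4,1) (3,1) (2,1) (1,1) (1,2) (2,2) (2,3) (2,4) (3,4) (3,3) (4,3) (4,2) (3,2) | (4,1) (4,2) (4,3) (3,3) (3,4) (2,4) (2,3) (2,2) (1,2) (1,1) (2,1) (3,1) (3,2).
That gives 2 routes.

2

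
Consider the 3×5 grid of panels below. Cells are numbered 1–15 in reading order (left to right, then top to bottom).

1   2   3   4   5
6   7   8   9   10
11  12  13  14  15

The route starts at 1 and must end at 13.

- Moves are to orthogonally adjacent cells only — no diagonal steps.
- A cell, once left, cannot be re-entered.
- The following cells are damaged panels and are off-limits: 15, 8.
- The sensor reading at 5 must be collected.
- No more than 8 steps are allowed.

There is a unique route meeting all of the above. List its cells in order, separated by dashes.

The 8-move cap with required stops at 5 leaves no slack for detours.
Route from 1: 4× right (reaching 5), down to 10, left to 9, down to 14, left to 13 — 8 moves in all.
Check: all required cells visited; 8 ≤ 8 moves.

1 - 2 - 3 - 4 - 5 - 10 - 9 - 14 - 13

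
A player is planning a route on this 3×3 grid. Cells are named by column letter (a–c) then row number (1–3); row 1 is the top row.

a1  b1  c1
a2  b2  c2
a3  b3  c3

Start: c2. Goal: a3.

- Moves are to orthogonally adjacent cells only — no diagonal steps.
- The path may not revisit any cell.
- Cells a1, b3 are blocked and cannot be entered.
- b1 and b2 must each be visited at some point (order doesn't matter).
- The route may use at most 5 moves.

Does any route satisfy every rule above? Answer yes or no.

yes

One route that works: c2 → c1 → b1 → b2 → a2 → a3.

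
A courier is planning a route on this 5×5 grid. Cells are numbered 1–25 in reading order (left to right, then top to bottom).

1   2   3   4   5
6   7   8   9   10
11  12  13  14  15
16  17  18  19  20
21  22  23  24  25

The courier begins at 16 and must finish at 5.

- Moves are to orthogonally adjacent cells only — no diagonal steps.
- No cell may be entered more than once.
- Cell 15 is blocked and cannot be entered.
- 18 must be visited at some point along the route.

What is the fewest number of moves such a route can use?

7

Any route passes through 18 somewhere between 16 and 5. Summing Manhattan distances along the two legs (16 → 18 → 5) gives a lower bound of 2 + 5 = 7 moves.
A route of 7 moves achieves this: 16 → 17 → 18 → 13 → 8 → 3 → 4 → 5.
Since 7 matches the lower bound, it is optimal.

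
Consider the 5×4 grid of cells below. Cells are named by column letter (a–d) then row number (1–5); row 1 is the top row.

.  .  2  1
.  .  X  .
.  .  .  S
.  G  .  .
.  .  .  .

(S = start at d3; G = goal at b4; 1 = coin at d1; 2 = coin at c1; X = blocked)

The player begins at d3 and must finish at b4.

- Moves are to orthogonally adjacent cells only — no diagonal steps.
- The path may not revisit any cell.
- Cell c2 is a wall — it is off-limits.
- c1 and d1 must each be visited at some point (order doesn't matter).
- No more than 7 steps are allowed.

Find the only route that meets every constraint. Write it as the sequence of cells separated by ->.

Any route must reach c1 and d1 and still end at b4 within 7 moves, so the order of the required stops is forced.
Route from d3: 2× up (reaching d1), 2× left (reaching b1), 3× down (reaching b4) — 7 moves in all.
Check: all required cells visited; 7 ≤ 7 moves.

d3 -> d2 -> d1 -> c1 -> b1 -> b2 -> b3 -> b4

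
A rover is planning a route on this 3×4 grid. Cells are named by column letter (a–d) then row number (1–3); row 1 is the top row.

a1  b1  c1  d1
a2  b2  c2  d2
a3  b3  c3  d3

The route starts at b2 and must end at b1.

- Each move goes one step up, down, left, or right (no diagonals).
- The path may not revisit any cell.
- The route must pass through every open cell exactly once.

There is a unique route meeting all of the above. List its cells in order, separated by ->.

Need to visit all 12 open cells exactly once, starting at b2 and ending at b1.
Route from b2: right to c2, up to c1, right to d1, 2× down (reaching d3), 3× left (reaching a3), 2× up (reaching a1), right to b1 — 11 moves in all.
Check: all 12 open cells covered.

b2 -> c2 -> c1 -> d1 -> d2 -> d3 -> c3 -> b3 -> a3 -> a2 -> a1 -> b1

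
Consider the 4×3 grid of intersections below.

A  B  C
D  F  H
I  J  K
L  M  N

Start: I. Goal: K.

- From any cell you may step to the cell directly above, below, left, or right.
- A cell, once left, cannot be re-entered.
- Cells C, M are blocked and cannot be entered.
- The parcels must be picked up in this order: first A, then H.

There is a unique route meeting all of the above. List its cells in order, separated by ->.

The waypoints must appear in the order A, H, with no cell reused.
Route from I: 2× up (reaching A), right to B, down to F, right to H, down to K — 6 moves in all.
Check: order respected (A at step 2, H at step 5).

I -> D -> A -> B -> F -> H -> K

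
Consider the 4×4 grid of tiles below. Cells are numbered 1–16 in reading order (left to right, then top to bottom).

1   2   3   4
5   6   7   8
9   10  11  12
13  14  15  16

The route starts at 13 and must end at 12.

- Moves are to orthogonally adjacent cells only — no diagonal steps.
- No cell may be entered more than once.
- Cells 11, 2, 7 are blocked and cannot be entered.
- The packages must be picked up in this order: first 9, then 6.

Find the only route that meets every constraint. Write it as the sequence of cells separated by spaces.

13 9 5 6 10 14 15 16 12

The waypoints must appear in the order 9, 6, with no cell reused.
Route from 13: up 2 to 5, right 1 to 6, down 2 to 14, right 2 to 16, up 1 to 12 — 8 moves in all.
Check: order respected (9 at step 1, 6 at step 3).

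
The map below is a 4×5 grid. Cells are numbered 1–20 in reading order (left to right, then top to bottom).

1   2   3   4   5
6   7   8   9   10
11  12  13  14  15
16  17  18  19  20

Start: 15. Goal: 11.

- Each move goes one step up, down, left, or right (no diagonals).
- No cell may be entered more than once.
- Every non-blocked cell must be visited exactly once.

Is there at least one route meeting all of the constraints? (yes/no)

no

Colour the cells like a checkerboard: each orthogonal step flips colour, so a Hamiltonian route alternates colours. Here there are 10 cells of one colour and 10 of the other, with start on the same colour as the goal — the counts and endpoints can't be arranged into an alternating sequence of length 20, so no Hamiltonian route exists.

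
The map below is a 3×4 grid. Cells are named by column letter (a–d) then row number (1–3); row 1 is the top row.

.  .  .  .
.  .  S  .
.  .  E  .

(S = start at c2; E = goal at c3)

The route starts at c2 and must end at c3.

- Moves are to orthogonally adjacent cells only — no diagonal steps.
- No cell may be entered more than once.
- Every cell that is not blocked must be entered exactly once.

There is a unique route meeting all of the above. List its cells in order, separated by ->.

Need to visit all 12 open cells exactly once, starting at c2 and ending at c3.
Cell d3 has only two open neighbours (d2 and c3), so the path must pass straight through it: one of those is the cell it's entered from and the other is where it exits.
Route from c2: left 1 to b2, down 1 to b3, left 1 to a3, up 2 to a1, right 3 to d1, down 2 to d3, left 1 to c3 — 11 moves in all.
Check: all 12 open cells covered.

c2 -> b2 -> b3 -> a3 -> a2 -> a1 -> b1 -> c1 -> d1 -> d2 -> d3 -> c3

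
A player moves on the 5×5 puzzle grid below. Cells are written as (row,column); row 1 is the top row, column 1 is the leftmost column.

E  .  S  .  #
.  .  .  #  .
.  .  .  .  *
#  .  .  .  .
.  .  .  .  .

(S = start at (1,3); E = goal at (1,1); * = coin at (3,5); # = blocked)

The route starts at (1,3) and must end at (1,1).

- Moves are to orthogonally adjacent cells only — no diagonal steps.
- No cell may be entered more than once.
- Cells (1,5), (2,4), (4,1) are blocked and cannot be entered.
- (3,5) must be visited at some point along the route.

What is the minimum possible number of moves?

12

Any route passes through (3,5) somewhere between (1,3) and (1,1). Summing Manhattan distances along the two legs ((1,3) → (3,5) → (1,1)) gives a lower bound of 4 + 6 = 10 moves.
The shortest route satisfying every rule uses 12 moves: (1,3) → (2,3) → (3,3) → (3,4) → (3,5) → (4,5) → (4,4) → (4,3) → (4,2) → (3,2) → (2,2) → (1,2) → (1,1).
The bound of 10 isn't tight here; checking systematically, no route of length 10 through 11 satisfies every constraint, so 12 is the minimum.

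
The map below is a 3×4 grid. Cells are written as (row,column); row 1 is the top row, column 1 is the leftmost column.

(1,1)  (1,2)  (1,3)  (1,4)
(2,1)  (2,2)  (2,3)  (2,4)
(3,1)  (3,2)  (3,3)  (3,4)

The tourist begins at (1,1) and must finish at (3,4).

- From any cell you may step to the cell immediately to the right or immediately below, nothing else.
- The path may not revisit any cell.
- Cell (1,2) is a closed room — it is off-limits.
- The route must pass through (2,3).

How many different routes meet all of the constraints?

A right/down-only route from (1,1) to (3,4) makes exactly 2 down-moves and 3 right-moves in some order.
With no other constraints that would be C(5,2) = 10 routes.
Split at (2,3) and multiply the segment counts (each segment already excludes blocked cells): (1,1)→(2,3): 1; (2,3)→(3,4): 2; product = 2.
That gives 2 routes.

2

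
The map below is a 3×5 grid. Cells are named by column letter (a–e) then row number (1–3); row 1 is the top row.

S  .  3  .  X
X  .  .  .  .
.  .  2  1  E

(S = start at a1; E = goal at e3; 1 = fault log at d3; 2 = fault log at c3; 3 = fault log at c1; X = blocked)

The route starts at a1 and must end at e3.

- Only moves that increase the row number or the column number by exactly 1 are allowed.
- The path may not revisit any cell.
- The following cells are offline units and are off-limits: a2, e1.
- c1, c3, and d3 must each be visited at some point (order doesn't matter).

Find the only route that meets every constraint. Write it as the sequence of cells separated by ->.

a1 -> b1 -> c1 -> c2 -> c3 -> d3 -> e3

Moves only go right or down, so the column and row indices never decrease.
Route from a1: right 2 to c1, down 2 to c3, right 2 to e3 — 6 moves in all.
Check: all required cells visited.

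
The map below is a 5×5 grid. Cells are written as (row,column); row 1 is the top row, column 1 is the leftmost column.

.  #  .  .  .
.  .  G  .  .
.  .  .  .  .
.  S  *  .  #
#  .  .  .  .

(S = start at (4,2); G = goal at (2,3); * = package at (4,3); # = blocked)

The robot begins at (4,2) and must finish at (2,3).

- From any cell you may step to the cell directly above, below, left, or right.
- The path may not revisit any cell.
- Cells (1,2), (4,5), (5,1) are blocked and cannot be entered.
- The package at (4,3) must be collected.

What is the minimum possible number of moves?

Any route passes through (4,3) somewhere between (4,2) and (2,3). Summing Manhattan distances along the two legs ((4,2) → (4,3) → (2,3)) gives a lower bound of 1 + 2 = 3 moves.
A route of 3 moves achieves this: (4,2) → (4,3) → (3,3) → (2,3).
Since 3 matches the lower bound, it is optimal.

3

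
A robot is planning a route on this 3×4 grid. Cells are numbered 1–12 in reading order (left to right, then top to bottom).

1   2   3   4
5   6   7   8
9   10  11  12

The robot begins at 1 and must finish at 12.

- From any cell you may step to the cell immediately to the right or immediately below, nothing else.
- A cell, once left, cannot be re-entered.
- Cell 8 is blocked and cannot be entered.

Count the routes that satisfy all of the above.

A right/down-only route from 1 to 12 makes exactly 2 down-moves and 3 right-moves in some order.
With no other constraints that would be C(5,2) = 10 routes.
Subtract routes through each blocked cell (inclusion–exclusion for overlaps): − through 8: 4 → 6.
That gives 6 routes.

6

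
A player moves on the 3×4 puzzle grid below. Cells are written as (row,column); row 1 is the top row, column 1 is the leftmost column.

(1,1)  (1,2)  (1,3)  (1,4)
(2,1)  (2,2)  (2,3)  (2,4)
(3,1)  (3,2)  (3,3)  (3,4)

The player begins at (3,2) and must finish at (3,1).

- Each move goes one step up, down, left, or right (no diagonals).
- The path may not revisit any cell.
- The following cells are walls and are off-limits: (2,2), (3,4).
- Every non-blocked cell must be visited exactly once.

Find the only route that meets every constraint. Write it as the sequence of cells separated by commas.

Need to visit all 10 open cells exactly once, starting at (3,2) and ending at (3,1).
Route from (3,2): right 1 to (3,3), up 1 to (2,3), right 1 to (2,4), up 1 to (1,4), left 3 to (1,1), down 2 to (3,1) — 9 moves in all.
Check: all 10 open cells covered.

(3,2), (3,3), (2,3), (2,4), (1,4), (1,3), (1,2), (1,1), (2,1), (3,1)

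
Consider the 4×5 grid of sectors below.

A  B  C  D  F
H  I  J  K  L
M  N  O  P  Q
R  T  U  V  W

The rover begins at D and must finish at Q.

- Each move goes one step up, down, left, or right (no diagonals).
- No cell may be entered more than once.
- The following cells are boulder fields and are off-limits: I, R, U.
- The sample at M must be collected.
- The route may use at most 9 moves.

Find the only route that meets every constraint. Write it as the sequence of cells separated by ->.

D -> C -> B -> A -> H -> M -> N -> O -> P -> Q

Any route must reach M and still end at Q within 9 moves, so the order of the required stops is forced.
Route from D: left 3 to A, down 2 to M, right 4 to Q — 9 moves in all.
Check: all required cells visited; 9 ≤ 9 moves.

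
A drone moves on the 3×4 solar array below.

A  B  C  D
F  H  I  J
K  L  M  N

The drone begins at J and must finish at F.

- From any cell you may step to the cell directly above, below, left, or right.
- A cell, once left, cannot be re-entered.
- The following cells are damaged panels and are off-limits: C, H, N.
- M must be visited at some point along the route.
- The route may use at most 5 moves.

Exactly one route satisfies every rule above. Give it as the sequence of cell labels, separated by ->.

J -> I -> M -> L -> K -> F

Any route must reach M and still end at F within 5 moves, so the order of the required stops is forced.
Route from J: left to I, down to M, 2× left (reaching K), up to F — 5 moves in all.
Check: all required cells visited; 5 ≤ 5 moves.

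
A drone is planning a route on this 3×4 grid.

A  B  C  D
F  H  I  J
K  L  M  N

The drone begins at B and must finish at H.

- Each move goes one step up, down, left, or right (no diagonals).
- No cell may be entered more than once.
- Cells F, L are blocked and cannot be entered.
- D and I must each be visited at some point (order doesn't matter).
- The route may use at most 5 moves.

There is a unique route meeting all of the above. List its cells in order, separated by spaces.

B C D J I H

The budget equals the shortest possible length, so every move has to be on a shortest route through the required cells.
Route from B: 2× right (reaching D), down to J, 2× left (reaching H) — 5 moves in all.
Check: all required cells visited; 5 ≤ 5 moves.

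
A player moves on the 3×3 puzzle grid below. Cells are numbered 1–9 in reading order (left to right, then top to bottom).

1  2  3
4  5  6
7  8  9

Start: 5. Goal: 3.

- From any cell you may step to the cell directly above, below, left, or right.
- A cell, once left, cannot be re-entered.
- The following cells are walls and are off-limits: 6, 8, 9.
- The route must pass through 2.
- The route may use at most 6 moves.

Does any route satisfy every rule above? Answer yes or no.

yes

One route that works: 5 → 2 → 3.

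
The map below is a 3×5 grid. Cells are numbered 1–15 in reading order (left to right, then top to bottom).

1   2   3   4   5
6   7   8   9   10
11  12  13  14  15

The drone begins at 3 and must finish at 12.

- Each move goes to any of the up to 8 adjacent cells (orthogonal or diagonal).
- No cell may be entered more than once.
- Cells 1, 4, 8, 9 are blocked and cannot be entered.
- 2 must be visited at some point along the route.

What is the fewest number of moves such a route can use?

Any route passes through 2 somewhere between 3 and 12. Summing Chebyshev distances along the two legs (3 → 2 → 12) gives a lower bound of 1 + 2 = 3 moves.
A route of 3 moves achieves this: 3 → 2 → 6 → 12.
Since 3 matches the lower bound, it is optimal.

3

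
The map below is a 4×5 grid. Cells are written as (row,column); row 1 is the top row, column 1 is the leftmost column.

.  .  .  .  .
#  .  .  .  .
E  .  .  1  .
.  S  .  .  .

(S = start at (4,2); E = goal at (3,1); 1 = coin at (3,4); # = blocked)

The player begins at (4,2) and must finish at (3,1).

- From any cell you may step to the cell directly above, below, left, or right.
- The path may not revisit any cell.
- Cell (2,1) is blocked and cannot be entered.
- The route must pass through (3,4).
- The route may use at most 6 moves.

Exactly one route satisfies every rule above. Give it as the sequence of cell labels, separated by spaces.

(4,2) (4,3) (4,4) (3,4) (3,3) (3,2) (3,1)

The 6-move cap with required stops at (3,4) leaves no slack for detours.
Route from (4,2): 2× right (reaching (4,4)), up to (3,4), 3× left (reaching (3,1)) — 6 moves in all.
Check: all required cells visited; 6 ≤ 6 moves.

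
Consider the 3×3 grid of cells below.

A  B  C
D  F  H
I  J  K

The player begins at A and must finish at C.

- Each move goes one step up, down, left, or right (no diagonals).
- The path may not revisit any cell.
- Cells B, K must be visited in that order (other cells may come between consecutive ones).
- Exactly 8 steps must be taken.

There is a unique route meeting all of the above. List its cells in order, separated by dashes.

A - B - F - D - I - J - K - H - C

The waypoints must appear in the order B, K, with no cell reused.
Route from A: right to B, down to F, left to D, down to I, 2× right (reaching K), 2× up (reaching C) — 8 moves in all.
Check: order respected (B at step 1, K at step 6); 8 moves as required.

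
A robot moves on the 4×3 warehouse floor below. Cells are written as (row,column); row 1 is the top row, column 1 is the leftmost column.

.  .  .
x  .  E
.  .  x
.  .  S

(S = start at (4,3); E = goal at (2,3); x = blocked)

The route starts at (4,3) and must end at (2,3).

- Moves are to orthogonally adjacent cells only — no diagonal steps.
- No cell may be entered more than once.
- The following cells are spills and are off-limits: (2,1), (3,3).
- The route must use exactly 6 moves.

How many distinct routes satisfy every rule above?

2

Need simple routes of exactly 6 moves from (4,3) to (2,3) (Manhattan distance 2, so 2 moves are spent on a detour and 2 undoing it).
Enumerating: (4,3) (4,2) (3,2) (2,2) (1,2) (1,3) (2,3) | (4,3) (4,2) (4,1) (3,1) (3,2) (2,2) (2,3).
That gives 2 routes.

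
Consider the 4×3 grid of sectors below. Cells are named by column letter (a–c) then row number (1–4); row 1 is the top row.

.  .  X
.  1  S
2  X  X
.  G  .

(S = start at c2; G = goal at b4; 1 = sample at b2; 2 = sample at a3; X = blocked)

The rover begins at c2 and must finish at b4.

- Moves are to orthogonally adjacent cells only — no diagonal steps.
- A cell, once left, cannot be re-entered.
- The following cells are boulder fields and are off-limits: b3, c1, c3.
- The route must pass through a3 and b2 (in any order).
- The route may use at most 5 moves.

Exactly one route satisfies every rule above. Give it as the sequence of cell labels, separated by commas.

c2, b2, a2, a3, a4, b4

The 5-move cap with required stops at a3, b2 leaves no slack for detours.
Route from c2: left 2 to a2, down 2 to a4, right 1 to b4 — 5 moves in all.
Check: all required cells visited; 5 ≤ 5 moves.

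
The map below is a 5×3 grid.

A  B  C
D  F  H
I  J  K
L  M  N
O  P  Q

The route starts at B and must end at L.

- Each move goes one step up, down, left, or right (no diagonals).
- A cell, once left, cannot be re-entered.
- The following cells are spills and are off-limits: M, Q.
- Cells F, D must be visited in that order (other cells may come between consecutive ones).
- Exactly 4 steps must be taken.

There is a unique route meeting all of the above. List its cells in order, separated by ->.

The waypoints must appear in the order F, D, with no cell reused.
Route from B: down to F, left to D, 2× down (reaching L) — 4 moves in all.
Check: order respected (F at step 1, D at step 2); 4 moves as required.

B -> F -> D -> I -> L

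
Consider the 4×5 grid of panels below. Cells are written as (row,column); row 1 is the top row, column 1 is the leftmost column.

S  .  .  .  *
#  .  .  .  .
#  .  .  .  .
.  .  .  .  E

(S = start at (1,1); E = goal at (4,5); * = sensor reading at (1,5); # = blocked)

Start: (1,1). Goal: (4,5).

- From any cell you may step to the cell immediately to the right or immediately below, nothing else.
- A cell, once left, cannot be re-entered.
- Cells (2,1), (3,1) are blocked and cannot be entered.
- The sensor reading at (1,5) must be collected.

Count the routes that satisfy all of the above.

A right/down-only route from (1,1) to (4,5) makes exactly 3 down-moves and 4 right-moves in some order.
With no other constraints that would be C(7,3) = 35 routes.
Split at (1,5) and multiply the segment counts (each segment already excludes blocked cells): (1,1)→(1,5): 1; (1,5)→(4,5): 1; product = 1.
That gives 1 route.

1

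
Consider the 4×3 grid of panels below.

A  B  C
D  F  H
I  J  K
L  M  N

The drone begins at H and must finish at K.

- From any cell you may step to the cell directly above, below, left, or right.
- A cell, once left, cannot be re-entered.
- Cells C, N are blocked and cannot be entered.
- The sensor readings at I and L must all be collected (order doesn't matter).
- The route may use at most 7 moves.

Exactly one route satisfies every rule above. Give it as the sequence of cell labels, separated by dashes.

Any route must reach I and L and still end at K within 7 moves, so the order of the required stops is forced.
Route from H: left 2 to D, down 2 to L, right 1 to M, up 1 to J, right 1 to K — 7 moves in all.
Check: all required cells visited; 7 ≤ 7 moves.

H - F - D - I - L - M - J - K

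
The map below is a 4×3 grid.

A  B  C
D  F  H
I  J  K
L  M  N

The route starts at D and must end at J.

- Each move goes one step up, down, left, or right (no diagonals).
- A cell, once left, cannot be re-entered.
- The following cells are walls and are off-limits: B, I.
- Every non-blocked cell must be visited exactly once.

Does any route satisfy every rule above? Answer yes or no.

no

Cell A has only one open neighbour but is neither the start nor the goal, so a Hamiltonian route would have to both enter and leave it through the same neighbour — impossible without revisiting.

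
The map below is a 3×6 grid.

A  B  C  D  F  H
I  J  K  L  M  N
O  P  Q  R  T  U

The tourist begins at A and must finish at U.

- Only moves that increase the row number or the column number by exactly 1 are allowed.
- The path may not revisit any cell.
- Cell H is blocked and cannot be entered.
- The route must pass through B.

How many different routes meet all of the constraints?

A right/down-only route from A to U makes exactly 2 down-moves and 5 right-moves in some order.
With no other constraints that would be C(7,2) = 21 routes.
Split at B and multiply the segment counts (each segment already excludes blocked cells): A→B: 1; B→U: 14; product = 14.
That gives 14 routes.

14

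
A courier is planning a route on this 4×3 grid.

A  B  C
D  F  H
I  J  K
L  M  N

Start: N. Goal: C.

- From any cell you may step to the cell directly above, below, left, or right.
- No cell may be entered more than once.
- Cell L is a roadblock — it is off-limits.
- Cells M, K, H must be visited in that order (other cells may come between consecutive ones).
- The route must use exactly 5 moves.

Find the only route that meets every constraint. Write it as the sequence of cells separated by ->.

N -> M -> J -> K -> H -> C

The waypoints must appear in the order M, K, H, with no cell reused.
Route from N: left to M, up to J, right to K, 2× up (reaching C) — 5 moves in all.
Check: order respected (M at step 1, K at step 3, H at step 4); 5 moves as required.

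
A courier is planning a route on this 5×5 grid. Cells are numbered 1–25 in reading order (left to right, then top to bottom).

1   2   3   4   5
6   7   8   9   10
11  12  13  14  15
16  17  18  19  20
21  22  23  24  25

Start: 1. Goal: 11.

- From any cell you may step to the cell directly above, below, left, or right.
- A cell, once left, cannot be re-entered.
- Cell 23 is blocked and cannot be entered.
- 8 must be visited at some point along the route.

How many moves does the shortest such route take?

6

Any route passes through 8 somewhere between 1 and 11. Summing Manhattan distances along the two legs (1 → 8 → 11) gives a lower bound of 3 + 3 = 6 moves.
A route of 6 moves achieves this: 1 → 6 → 7 → 8 → 13 → 12 → 11.
Since 6 matches the lower bound, it is optimal.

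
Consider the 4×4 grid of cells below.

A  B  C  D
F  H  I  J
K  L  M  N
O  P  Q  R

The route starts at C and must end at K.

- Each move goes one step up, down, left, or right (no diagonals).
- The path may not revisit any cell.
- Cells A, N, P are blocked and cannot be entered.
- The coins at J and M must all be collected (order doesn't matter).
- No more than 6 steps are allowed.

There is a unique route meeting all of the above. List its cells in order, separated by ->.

The 6-move cap with required stops at J, M leaves no slack for detours.
Route from C: right to D, down to J, left to I, down to M, 2× left (reaching K) — 6 moves in all.
Check: all required cells visited; 6 ≤ 6 moves.

C -> D -> J -> I -> M -> L -> K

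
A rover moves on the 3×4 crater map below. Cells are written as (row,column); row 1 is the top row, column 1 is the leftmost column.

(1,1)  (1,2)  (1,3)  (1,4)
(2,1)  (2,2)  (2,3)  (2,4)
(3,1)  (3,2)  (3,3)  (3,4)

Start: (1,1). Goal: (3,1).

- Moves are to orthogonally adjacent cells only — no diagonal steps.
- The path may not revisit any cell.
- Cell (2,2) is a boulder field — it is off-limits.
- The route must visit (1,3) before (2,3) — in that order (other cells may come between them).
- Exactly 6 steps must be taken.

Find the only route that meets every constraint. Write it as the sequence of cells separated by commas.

(1,1), (1,2), (1,3), (2,3), (3,3), (3,2), (3,1)

The waypoints must appear in the order (1,3), (2,3), with no cell reused.
Route from (1,1): 2× right (reaching (1,3)), 2× down (reaching (3,3)), 2× left (reaching (3,1)) — 6 moves in all.
Check: order respected ((1,3) at step 2, (2,3) at step 3); 6 moves as required.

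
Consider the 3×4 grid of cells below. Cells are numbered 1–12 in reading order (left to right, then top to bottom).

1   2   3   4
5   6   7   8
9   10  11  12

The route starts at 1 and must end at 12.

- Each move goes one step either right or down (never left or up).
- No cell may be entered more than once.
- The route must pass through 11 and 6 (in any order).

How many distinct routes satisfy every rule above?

A right/down-only route from 1 to 12 makes exactly 2 down-moves and 3 right-moves in some order.
With no other constraints that would be C(5,2) = 10 routes.
A monotone route can only reach the required cells in the order 6, 11, so split there and multiply the segment counts: 1→6: 2; 6→11: 2; 11→12: 1; product = 4.
That gives 4 routes.

4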